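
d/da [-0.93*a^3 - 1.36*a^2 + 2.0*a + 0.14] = -2.79*a^2 - 2.72*a + 2.0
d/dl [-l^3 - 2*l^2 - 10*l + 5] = -3*l^2 - 4*l - 10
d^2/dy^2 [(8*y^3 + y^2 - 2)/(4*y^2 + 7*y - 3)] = 2*(460*y^3 - 564*y^2 + 48*y - 113)/(64*y^6 + 336*y^5 + 444*y^4 - 161*y^3 - 333*y^2 + 189*y - 27)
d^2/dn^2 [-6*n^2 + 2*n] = -12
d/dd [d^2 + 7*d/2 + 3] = 2*d + 7/2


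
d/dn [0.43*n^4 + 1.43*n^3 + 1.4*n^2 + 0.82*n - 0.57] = 1.72*n^3 + 4.29*n^2 + 2.8*n + 0.82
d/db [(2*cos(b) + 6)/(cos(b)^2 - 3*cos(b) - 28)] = 2*(cos(b)^2 + 6*cos(b) + 19)*sin(b)/(sin(b)^2 + 3*cos(b) + 27)^2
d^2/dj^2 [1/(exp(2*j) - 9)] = 4*(exp(2*j) + 9)*exp(2*j)/(exp(2*j) - 9)^3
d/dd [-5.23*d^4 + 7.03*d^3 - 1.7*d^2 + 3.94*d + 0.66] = -20.92*d^3 + 21.09*d^2 - 3.4*d + 3.94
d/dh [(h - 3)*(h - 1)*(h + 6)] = 3*h^2 + 4*h - 21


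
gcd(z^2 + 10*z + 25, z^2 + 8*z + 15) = z + 5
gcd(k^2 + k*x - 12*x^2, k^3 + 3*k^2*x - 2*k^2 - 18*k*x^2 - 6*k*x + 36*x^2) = -k + 3*x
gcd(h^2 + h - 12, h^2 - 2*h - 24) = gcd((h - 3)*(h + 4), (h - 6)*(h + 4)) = h + 4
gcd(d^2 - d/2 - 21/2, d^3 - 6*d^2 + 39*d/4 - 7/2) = d - 7/2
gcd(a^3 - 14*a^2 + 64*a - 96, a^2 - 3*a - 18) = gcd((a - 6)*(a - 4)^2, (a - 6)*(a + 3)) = a - 6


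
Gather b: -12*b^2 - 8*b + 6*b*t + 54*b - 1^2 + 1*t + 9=-12*b^2 + b*(6*t + 46) + t + 8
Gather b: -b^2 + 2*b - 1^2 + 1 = -b^2 + 2*b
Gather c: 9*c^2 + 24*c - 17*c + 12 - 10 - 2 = 9*c^2 + 7*c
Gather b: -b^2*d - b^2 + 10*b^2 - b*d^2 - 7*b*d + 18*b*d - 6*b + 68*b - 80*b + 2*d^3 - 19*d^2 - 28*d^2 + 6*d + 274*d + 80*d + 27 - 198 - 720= b^2*(9 - d) + b*(-d^2 + 11*d - 18) + 2*d^3 - 47*d^2 + 360*d - 891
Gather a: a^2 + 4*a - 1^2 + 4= a^2 + 4*a + 3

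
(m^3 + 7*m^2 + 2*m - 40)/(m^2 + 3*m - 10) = m + 4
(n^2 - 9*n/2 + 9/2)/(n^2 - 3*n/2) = (n - 3)/n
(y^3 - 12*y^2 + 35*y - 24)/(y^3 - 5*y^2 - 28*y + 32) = (y - 3)/(y + 4)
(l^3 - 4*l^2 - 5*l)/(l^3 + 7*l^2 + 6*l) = (l - 5)/(l + 6)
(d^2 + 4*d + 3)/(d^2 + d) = (d + 3)/d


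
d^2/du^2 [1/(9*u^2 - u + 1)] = 2*(-81*u^2 + 9*u + (18*u - 1)^2 - 9)/(9*u^2 - u + 1)^3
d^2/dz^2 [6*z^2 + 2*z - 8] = 12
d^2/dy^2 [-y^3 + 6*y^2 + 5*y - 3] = 12 - 6*y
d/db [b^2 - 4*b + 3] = 2*b - 4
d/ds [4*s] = 4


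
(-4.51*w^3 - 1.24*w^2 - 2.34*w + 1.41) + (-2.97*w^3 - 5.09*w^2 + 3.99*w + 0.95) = -7.48*w^3 - 6.33*w^2 + 1.65*w + 2.36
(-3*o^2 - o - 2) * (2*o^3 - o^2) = -6*o^5 + o^4 - 3*o^3 + 2*o^2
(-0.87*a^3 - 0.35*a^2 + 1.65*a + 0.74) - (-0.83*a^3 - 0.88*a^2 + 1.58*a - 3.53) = -0.04*a^3 + 0.53*a^2 + 0.0699999999999998*a + 4.27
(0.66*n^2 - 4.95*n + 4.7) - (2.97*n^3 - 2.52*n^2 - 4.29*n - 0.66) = -2.97*n^3 + 3.18*n^2 - 0.66*n + 5.36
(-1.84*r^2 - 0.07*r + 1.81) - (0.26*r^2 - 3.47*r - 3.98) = -2.1*r^2 + 3.4*r + 5.79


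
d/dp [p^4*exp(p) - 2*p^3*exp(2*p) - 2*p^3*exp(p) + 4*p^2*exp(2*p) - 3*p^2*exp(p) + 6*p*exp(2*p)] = (p^4 - 4*p^3*exp(p) + 2*p^3 + 2*p^2*exp(p) - 9*p^2 + 20*p*exp(p) - 6*p + 6*exp(p))*exp(p)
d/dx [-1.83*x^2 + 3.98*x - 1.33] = 3.98 - 3.66*x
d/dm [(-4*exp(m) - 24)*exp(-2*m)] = 4*(exp(m) + 12)*exp(-2*m)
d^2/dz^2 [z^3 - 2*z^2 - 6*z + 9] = 6*z - 4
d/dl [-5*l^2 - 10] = -10*l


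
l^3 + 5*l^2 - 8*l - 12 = (l - 2)*(l + 1)*(l + 6)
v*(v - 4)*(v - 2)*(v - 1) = v^4 - 7*v^3 + 14*v^2 - 8*v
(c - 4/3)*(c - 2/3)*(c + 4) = c^3 + 2*c^2 - 64*c/9 + 32/9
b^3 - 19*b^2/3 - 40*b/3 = b*(b - 8)*(b + 5/3)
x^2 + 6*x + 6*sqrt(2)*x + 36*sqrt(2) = (x + 6)*(x + 6*sqrt(2))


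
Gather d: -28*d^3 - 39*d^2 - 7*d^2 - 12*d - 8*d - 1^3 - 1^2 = -28*d^3 - 46*d^2 - 20*d - 2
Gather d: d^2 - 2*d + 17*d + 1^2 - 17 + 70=d^2 + 15*d + 54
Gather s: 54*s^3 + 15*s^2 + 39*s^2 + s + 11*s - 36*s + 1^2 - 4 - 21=54*s^3 + 54*s^2 - 24*s - 24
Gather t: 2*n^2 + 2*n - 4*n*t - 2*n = 2*n^2 - 4*n*t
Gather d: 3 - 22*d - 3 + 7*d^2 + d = 7*d^2 - 21*d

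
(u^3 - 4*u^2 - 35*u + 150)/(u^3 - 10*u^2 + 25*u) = (u + 6)/u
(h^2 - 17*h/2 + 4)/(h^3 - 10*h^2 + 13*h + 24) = (h - 1/2)/(h^2 - 2*h - 3)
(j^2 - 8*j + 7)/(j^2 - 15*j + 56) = (j - 1)/(j - 8)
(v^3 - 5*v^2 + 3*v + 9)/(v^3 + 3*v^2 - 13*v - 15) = (v - 3)/(v + 5)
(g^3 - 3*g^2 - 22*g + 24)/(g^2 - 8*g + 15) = (g^3 - 3*g^2 - 22*g + 24)/(g^2 - 8*g + 15)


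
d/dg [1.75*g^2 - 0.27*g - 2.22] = 3.5*g - 0.27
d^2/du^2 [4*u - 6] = 0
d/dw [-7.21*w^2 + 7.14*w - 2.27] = 7.14 - 14.42*w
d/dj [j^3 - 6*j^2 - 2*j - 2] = 3*j^2 - 12*j - 2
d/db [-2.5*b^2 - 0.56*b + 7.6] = -5.0*b - 0.56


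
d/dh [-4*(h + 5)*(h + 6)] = -8*h - 44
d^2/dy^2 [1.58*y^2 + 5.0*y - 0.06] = 3.16000000000000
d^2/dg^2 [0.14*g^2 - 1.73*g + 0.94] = 0.280000000000000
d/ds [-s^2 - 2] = -2*s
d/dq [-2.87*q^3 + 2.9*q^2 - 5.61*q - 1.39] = -8.61*q^2 + 5.8*q - 5.61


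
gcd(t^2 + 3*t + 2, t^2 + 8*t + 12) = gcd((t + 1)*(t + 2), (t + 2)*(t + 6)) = t + 2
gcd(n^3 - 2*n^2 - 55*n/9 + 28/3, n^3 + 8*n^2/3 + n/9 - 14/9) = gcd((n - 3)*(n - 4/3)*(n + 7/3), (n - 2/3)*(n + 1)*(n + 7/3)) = n + 7/3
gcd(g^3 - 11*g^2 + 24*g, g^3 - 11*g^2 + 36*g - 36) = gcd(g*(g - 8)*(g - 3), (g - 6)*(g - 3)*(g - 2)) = g - 3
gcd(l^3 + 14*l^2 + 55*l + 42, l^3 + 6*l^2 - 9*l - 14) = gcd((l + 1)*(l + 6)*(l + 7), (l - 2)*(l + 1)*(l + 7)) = l^2 + 8*l + 7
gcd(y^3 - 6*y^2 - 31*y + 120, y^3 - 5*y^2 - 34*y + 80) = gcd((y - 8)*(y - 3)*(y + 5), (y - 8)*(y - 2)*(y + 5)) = y^2 - 3*y - 40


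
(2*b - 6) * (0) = 0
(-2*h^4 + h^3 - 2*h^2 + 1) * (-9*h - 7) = 18*h^5 + 5*h^4 + 11*h^3 + 14*h^2 - 9*h - 7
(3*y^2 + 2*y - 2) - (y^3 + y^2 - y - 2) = -y^3 + 2*y^2 + 3*y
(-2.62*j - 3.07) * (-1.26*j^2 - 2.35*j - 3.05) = 3.3012*j^3 + 10.0252*j^2 + 15.2055*j + 9.3635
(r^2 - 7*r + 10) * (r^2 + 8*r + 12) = r^4 + r^3 - 34*r^2 - 4*r + 120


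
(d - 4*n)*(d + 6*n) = d^2 + 2*d*n - 24*n^2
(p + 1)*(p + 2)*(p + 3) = p^3 + 6*p^2 + 11*p + 6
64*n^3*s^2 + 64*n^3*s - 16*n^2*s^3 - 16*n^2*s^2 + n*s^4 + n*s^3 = s*(-8*n + s)^2*(n*s + n)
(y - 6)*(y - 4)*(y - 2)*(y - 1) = y^4 - 13*y^3 + 56*y^2 - 92*y + 48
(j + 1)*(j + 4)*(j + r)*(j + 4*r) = j^4 + 5*j^3*r + 5*j^3 + 4*j^2*r^2 + 25*j^2*r + 4*j^2 + 20*j*r^2 + 20*j*r + 16*r^2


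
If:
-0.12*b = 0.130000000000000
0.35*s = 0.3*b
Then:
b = -1.08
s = -0.93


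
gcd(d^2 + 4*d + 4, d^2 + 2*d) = d + 2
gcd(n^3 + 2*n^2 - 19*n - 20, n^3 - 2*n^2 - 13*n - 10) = n + 1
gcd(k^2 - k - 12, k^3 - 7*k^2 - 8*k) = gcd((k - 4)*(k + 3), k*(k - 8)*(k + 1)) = 1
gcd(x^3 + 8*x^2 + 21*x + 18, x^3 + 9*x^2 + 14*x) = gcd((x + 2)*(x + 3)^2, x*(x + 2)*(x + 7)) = x + 2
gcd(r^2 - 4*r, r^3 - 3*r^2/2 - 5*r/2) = r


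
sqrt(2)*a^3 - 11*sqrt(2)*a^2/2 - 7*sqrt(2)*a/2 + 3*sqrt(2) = (a - 6)*(a - 1/2)*(sqrt(2)*a + sqrt(2))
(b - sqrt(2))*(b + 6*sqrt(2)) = b^2 + 5*sqrt(2)*b - 12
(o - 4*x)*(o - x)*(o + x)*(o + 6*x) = o^4 + 2*o^3*x - 25*o^2*x^2 - 2*o*x^3 + 24*x^4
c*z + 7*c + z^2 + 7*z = (c + z)*(z + 7)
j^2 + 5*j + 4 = (j + 1)*(j + 4)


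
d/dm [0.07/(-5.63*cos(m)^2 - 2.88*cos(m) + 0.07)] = -(0.7882*cos(m) + 0.2016)*sin(m)/(5.63*cos(m)^2 + 2.88*cos(m) - 0.07)^2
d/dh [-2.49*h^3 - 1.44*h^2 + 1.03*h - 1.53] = -7.47*h^2 - 2.88*h + 1.03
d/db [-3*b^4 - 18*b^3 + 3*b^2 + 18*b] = -12*b^3 - 54*b^2 + 6*b + 18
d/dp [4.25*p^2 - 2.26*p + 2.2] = 8.5*p - 2.26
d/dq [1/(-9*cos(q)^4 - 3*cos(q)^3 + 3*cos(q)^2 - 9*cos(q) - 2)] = 3*(-12*cos(q)^3 - 3*cos(q)^2 + 2*cos(q) - 3)*sin(q)/(9*cos(q)^4 + 3*cos(q)^3 - 3*cos(q)^2 + 9*cos(q) + 2)^2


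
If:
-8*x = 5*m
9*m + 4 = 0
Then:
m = -4/9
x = 5/18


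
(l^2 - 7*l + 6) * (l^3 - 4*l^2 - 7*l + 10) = l^5 - 11*l^4 + 27*l^3 + 35*l^2 - 112*l + 60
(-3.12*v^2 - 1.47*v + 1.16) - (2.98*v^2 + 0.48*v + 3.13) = -6.1*v^2 - 1.95*v - 1.97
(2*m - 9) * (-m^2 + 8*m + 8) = -2*m^3 + 25*m^2 - 56*m - 72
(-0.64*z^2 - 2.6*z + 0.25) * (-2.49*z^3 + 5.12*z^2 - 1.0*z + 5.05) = 1.5936*z^5 + 3.1972*z^4 - 13.2945*z^3 + 0.648*z^2 - 13.38*z + 1.2625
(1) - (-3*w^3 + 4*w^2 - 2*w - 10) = 3*w^3 - 4*w^2 + 2*w + 11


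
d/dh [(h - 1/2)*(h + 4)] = 2*h + 7/2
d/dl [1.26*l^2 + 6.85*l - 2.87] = 2.52*l + 6.85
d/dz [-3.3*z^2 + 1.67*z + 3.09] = 1.67 - 6.6*z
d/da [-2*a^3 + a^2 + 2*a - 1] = -6*a^2 + 2*a + 2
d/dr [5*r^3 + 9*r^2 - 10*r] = 15*r^2 + 18*r - 10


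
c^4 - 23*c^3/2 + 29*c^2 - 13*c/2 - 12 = (c - 8)*(c - 3)*(c - 1)*(c + 1/2)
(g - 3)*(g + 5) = g^2 + 2*g - 15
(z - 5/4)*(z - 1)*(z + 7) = z^3 + 19*z^2/4 - 29*z/2 + 35/4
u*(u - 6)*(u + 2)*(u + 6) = u^4 + 2*u^3 - 36*u^2 - 72*u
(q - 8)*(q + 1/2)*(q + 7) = q^3 - q^2/2 - 113*q/2 - 28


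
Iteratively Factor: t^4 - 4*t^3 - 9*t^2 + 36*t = (t)*(t^3 - 4*t^2 - 9*t + 36) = t*(t - 4)*(t^2 - 9) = t*(t - 4)*(t + 3)*(t - 3)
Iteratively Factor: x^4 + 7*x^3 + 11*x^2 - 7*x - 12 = (x + 3)*(x^3 + 4*x^2 - x - 4) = (x + 3)*(x + 4)*(x^2 - 1) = (x + 1)*(x + 3)*(x + 4)*(x - 1)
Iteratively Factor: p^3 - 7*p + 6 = (p + 3)*(p^2 - 3*p + 2) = (p - 2)*(p + 3)*(p - 1)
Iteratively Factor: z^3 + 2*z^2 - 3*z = (z + 3)*(z^2 - z) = (z - 1)*(z + 3)*(z)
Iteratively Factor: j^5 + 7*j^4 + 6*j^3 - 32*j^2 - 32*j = (j)*(j^4 + 7*j^3 + 6*j^2 - 32*j - 32) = j*(j - 2)*(j^3 + 9*j^2 + 24*j + 16) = j*(j - 2)*(j + 4)*(j^2 + 5*j + 4) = j*(j - 2)*(j + 4)^2*(j + 1)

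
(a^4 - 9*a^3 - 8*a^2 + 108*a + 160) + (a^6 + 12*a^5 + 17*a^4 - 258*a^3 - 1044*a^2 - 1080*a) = a^6 + 12*a^5 + 18*a^4 - 267*a^3 - 1052*a^2 - 972*a + 160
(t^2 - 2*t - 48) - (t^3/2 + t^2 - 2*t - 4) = -t^3/2 - 44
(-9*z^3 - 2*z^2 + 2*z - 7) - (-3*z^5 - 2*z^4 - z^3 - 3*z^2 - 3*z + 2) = 3*z^5 + 2*z^4 - 8*z^3 + z^2 + 5*z - 9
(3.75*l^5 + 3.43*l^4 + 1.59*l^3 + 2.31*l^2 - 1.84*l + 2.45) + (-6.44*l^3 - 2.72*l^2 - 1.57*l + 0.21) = 3.75*l^5 + 3.43*l^4 - 4.85*l^3 - 0.41*l^2 - 3.41*l + 2.66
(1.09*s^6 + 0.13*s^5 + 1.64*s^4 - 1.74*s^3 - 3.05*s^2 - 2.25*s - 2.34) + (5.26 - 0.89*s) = 1.09*s^6 + 0.13*s^5 + 1.64*s^4 - 1.74*s^3 - 3.05*s^2 - 3.14*s + 2.92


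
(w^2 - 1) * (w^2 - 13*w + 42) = w^4 - 13*w^3 + 41*w^2 + 13*w - 42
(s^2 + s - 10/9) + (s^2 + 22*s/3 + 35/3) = 2*s^2 + 25*s/3 + 95/9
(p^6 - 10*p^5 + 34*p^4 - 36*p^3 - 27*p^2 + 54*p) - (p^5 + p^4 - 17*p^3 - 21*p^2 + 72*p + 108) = p^6 - 11*p^5 + 33*p^4 - 19*p^3 - 6*p^2 - 18*p - 108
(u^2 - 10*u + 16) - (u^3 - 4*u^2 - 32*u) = -u^3 + 5*u^2 + 22*u + 16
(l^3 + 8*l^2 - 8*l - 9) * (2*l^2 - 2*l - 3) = 2*l^5 + 14*l^4 - 35*l^3 - 26*l^2 + 42*l + 27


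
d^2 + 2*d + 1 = (d + 1)^2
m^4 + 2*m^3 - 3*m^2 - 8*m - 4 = (m - 2)*(m + 1)^2*(m + 2)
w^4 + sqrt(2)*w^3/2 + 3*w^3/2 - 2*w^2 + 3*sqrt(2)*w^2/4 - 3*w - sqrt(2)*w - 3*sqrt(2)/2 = (w + 3/2)*(w - sqrt(2))*(w + sqrt(2)/2)*(w + sqrt(2))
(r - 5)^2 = r^2 - 10*r + 25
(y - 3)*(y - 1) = y^2 - 4*y + 3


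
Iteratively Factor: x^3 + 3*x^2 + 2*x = (x)*(x^2 + 3*x + 2) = x*(x + 2)*(x + 1)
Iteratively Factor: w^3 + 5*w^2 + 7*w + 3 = (w + 1)*(w^2 + 4*w + 3) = (w + 1)^2*(w + 3)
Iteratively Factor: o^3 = (o)*(o^2) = o^2*(o)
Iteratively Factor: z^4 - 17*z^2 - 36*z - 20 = (z + 2)*(z^3 - 2*z^2 - 13*z - 10) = (z + 1)*(z + 2)*(z^2 - 3*z - 10) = (z + 1)*(z + 2)^2*(z - 5)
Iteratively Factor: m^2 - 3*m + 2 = (m - 1)*(m - 2)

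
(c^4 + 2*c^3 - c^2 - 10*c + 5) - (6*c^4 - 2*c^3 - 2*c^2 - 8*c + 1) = -5*c^4 + 4*c^3 + c^2 - 2*c + 4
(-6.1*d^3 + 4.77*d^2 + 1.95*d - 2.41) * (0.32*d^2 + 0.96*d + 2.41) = -1.952*d^5 - 4.3296*d^4 - 9.4978*d^3 + 12.5965*d^2 + 2.3859*d - 5.8081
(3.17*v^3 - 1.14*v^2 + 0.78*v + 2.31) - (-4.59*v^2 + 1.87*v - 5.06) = 3.17*v^3 + 3.45*v^2 - 1.09*v + 7.37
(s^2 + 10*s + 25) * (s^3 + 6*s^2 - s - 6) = s^5 + 16*s^4 + 84*s^3 + 134*s^2 - 85*s - 150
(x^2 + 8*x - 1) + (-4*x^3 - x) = -4*x^3 + x^2 + 7*x - 1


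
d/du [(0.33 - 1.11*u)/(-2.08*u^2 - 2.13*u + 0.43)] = (-2.3088*u^2 + 1.3728*u + 0.2256)/(4.3264*u^4 + 8.8608*u^3 + 2.7481*u^2 - 1.8318*u + 0.1849)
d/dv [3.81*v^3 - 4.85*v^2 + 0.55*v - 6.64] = 11.43*v^2 - 9.7*v + 0.55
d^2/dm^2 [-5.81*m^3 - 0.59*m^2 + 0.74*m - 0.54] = -34.86*m - 1.18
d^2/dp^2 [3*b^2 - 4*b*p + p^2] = 2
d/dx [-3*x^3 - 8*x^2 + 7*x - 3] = -9*x^2 - 16*x + 7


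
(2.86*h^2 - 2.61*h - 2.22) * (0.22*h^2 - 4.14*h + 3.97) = 0.6292*h^4 - 12.4146*h^3 + 21.6712*h^2 - 1.1709*h - 8.8134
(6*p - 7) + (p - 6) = 7*p - 13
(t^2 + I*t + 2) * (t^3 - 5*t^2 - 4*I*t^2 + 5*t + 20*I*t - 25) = t^5 - 5*t^4 - 3*I*t^4 + 11*t^3 + 15*I*t^3 - 55*t^2 - 3*I*t^2 + 10*t + 15*I*t - 50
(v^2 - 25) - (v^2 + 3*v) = -3*v - 25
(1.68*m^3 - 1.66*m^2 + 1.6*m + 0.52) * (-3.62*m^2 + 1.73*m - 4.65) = -6.0816*m^5 + 8.9156*m^4 - 16.4758*m^3 + 8.6046*m^2 - 6.5404*m - 2.418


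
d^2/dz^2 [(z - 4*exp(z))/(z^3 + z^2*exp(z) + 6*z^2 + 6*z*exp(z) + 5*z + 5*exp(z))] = (2*(z - 4*exp(z))*(z^2*exp(z) + 3*z^2 + 8*z*exp(z) + 12*z + 11*exp(z) + 5)^2 + (-(z - 4*exp(z))*(z^2*exp(z) + 10*z*exp(z) + 6*z + 19*exp(z) + 12) + 2*(4*exp(z) - 1)*(z^2*exp(z) + 3*z^2 + 8*z*exp(z) + 12*z + 11*exp(z) + 5))*(z^3 + z^2*exp(z) + 6*z^2 + 6*z*exp(z) + 5*z + 5*exp(z)) - 4*(z^3 + z^2*exp(z) + 6*z^2 + 6*z*exp(z) + 5*z + 5*exp(z))^2*exp(z))/(z^3 + z^2*exp(z) + 6*z^2 + 6*z*exp(z) + 5*z + 5*exp(z))^3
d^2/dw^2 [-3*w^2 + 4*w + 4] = -6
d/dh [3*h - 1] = 3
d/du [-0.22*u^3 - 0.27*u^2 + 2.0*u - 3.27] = -0.66*u^2 - 0.54*u + 2.0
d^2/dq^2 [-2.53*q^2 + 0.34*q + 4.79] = -5.06000000000000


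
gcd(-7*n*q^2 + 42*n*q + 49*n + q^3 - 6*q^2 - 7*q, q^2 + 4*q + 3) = q + 1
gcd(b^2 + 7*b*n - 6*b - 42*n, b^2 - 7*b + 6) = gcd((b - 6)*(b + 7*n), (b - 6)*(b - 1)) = b - 6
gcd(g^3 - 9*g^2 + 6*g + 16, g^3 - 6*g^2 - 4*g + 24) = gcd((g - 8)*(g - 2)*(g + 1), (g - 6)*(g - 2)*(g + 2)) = g - 2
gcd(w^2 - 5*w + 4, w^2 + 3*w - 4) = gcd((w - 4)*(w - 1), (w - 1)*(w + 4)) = w - 1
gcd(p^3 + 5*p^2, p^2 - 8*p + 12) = 1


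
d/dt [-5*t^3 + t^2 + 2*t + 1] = -15*t^2 + 2*t + 2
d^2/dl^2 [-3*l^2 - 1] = -6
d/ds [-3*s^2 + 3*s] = 3 - 6*s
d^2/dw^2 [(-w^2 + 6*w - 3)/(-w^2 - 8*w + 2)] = 2*(-14*w^3 + 15*w^2 + 36*w + 106)/(w^6 + 24*w^5 + 186*w^4 + 416*w^3 - 372*w^2 + 96*w - 8)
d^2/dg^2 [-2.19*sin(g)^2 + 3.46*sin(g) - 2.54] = -3.46*sin(g) - 4.38*cos(2*g)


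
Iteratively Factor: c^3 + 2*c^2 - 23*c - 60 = (c + 3)*(c^2 - c - 20) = (c + 3)*(c + 4)*(c - 5)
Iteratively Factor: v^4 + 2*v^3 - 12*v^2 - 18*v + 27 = (v - 3)*(v^3 + 5*v^2 + 3*v - 9) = (v - 3)*(v + 3)*(v^2 + 2*v - 3) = (v - 3)*(v + 3)^2*(v - 1)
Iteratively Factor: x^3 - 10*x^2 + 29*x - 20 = (x - 5)*(x^2 - 5*x + 4) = (x - 5)*(x - 1)*(x - 4)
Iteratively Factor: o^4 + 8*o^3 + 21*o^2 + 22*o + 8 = (o + 4)*(o^3 + 4*o^2 + 5*o + 2) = (o + 1)*(o + 4)*(o^2 + 3*o + 2) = (o + 1)*(o + 2)*(o + 4)*(o + 1)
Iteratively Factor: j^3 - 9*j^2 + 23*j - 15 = (j - 3)*(j^2 - 6*j + 5) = (j - 5)*(j - 3)*(j - 1)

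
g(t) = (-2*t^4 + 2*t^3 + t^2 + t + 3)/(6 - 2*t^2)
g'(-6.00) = -12.81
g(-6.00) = 45.32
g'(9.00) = 17.03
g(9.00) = 74.17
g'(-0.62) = 0.58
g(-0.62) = 0.38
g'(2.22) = 3.74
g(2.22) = 4.29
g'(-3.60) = -7.20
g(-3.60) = 20.93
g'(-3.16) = -5.61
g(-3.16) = 18.09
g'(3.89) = 6.89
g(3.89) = 13.11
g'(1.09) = 1.66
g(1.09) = 1.39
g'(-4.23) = -8.90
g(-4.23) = 26.02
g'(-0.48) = 0.26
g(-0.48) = 0.44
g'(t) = 4*t*(-2*t^4 + 2*t^3 + t^2 + t + 3)/(6 - 2*t^2)^2 + (-8*t^3 + 6*t^2 + 2*t + 1)/(6 - 2*t^2)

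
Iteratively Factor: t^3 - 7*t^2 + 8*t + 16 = (t - 4)*(t^2 - 3*t - 4) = (t - 4)^2*(t + 1)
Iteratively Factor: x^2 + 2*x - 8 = (x - 2)*(x + 4)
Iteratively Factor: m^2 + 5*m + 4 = (m + 1)*(m + 4)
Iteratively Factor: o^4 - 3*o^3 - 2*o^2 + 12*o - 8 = (o - 2)*(o^3 - o^2 - 4*o + 4) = (o - 2)*(o + 2)*(o^2 - 3*o + 2) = (o - 2)*(o - 1)*(o + 2)*(o - 2)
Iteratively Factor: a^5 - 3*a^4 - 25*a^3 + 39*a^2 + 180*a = (a - 5)*(a^4 + 2*a^3 - 15*a^2 - 36*a) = a*(a - 5)*(a^3 + 2*a^2 - 15*a - 36) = a*(a - 5)*(a + 3)*(a^2 - a - 12) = a*(a - 5)*(a + 3)^2*(a - 4)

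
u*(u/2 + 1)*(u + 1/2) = u^3/2 + 5*u^2/4 + u/2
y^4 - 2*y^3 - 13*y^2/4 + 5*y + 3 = (y - 2)^2*(y + 1/2)*(y + 3/2)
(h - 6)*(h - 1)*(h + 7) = h^3 - 43*h + 42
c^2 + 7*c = c*(c + 7)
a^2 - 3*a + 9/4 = (a - 3/2)^2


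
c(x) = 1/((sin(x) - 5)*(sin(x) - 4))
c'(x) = -cos(x)/((sin(x) - 5)*(sin(x) - 4)^2) - cos(x)/((sin(x) - 5)^2*(sin(x) - 4))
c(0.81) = 0.07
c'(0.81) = 0.03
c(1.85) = 0.08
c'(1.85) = -0.01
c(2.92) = 0.06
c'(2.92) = -0.03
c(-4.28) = 0.08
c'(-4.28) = -0.02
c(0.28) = 0.06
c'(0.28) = 0.03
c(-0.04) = 0.05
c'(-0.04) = 0.02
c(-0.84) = 0.04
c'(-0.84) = 0.01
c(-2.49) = 0.04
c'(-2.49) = -0.01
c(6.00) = 0.04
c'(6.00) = 0.02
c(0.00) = 0.05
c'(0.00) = 0.02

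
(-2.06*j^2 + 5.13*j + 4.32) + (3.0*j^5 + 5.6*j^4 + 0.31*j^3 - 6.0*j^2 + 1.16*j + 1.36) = 3.0*j^5 + 5.6*j^4 + 0.31*j^3 - 8.06*j^2 + 6.29*j + 5.68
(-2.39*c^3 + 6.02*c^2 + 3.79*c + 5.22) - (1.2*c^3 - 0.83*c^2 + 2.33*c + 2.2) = -3.59*c^3 + 6.85*c^2 + 1.46*c + 3.02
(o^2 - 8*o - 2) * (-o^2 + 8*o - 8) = -o^4 + 16*o^3 - 70*o^2 + 48*o + 16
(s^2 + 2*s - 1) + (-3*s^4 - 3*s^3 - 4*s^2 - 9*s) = -3*s^4 - 3*s^3 - 3*s^2 - 7*s - 1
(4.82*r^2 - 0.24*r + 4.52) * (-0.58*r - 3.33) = -2.7956*r^3 - 15.9114*r^2 - 1.8224*r - 15.0516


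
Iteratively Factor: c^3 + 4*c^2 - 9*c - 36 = (c + 3)*(c^2 + c - 12) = (c - 3)*(c + 3)*(c + 4)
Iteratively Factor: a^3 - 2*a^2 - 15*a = (a)*(a^2 - 2*a - 15) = a*(a - 5)*(a + 3)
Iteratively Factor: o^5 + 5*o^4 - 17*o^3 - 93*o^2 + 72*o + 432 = (o + 3)*(o^4 + 2*o^3 - 23*o^2 - 24*o + 144) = (o - 3)*(o + 3)*(o^3 + 5*o^2 - 8*o - 48) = (o - 3)*(o + 3)*(o + 4)*(o^2 + o - 12) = (o - 3)^2*(o + 3)*(o + 4)*(o + 4)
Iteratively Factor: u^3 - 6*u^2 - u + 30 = (u + 2)*(u^2 - 8*u + 15) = (u - 3)*(u + 2)*(u - 5)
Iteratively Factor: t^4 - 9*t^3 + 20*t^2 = (t)*(t^3 - 9*t^2 + 20*t) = t*(t - 4)*(t^2 - 5*t) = t^2*(t - 4)*(t - 5)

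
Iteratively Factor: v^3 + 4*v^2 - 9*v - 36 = (v + 4)*(v^2 - 9) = (v - 3)*(v + 4)*(v + 3)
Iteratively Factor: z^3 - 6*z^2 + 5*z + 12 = (z + 1)*(z^2 - 7*z + 12) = (z - 3)*(z + 1)*(z - 4)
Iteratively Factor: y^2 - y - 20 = (y + 4)*(y - 5)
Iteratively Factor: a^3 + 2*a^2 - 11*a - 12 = (a - 3)*(a^2 + 5*a + 4) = (a - 3)*(a + 1)*(a + 4)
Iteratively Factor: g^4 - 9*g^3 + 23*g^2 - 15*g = (g)*(g^3 - 9*g^2 + 23*g - 15) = g*(g - 3)*(g^2 - 6*g + 5) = g*(g - 5)*(g - 3)*(g - 1)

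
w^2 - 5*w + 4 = (w - 4)*(w - 1)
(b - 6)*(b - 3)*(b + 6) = b^3 - 3*b^2 - 36*b + 108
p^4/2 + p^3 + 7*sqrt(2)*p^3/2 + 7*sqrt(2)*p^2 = p^2*(p/2 + 1)*(p + 7*sqrt(2))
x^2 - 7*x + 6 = (x - 6)*(x - 1)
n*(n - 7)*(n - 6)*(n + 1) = n^4 - 12*n^3 + 29*n^2 + 42*n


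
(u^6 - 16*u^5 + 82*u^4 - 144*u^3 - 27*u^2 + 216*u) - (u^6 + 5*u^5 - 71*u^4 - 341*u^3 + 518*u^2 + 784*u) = -21*u^5 + 153*u^4 + 197*u^3 - 545*u^2 - 568*u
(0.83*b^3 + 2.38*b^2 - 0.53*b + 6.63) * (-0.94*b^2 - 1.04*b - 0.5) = -0.7802*b^5 - 3.1004*b^4 - 2.392*b^3 - 6.871*b^2 - 6.6302*b - 3.315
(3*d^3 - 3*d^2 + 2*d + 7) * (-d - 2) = -3*d^4 - 3*d^3 + 4*d^2 - 11*d - 14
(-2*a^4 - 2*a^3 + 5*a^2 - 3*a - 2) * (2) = -4*a^4 - 4*a^3 + 10*a^2 - 6*a - 4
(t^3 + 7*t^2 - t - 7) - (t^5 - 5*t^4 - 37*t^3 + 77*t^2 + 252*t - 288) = -t^5 + 5*t^4 + 38*t^3 - 70*t^2 - 253*t + 281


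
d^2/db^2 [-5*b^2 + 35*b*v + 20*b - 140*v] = -10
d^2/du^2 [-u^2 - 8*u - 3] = -2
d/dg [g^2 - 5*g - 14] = 2*g - 5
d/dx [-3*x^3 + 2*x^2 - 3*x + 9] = -9*x^2 + 4*x - 3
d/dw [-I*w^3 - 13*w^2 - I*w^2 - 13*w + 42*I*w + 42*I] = -3*I*w^2 - 26*w - 2*I*w - 13 + 42*I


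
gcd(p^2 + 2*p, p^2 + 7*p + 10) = p + 2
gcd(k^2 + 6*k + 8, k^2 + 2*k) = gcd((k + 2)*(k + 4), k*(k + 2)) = k + 2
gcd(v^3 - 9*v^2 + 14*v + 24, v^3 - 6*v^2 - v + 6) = v^2 - 5*v - 6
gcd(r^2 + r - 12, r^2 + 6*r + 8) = r + 4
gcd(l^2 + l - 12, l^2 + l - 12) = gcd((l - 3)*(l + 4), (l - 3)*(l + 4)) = l^2 + l - 12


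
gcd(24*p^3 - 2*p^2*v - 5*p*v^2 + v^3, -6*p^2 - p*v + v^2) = 6*p^2 + p*v - v^2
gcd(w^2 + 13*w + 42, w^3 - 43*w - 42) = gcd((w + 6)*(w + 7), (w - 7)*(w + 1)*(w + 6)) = w + 6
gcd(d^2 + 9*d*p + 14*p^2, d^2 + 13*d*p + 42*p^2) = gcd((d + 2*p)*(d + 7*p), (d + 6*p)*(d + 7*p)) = d + 7*p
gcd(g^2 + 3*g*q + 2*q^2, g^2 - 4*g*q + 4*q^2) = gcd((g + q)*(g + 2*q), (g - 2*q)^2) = 1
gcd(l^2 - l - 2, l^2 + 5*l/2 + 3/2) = l + 1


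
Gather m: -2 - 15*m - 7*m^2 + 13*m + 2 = -7*m^2 - 2*m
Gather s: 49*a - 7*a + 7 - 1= 42*a + 6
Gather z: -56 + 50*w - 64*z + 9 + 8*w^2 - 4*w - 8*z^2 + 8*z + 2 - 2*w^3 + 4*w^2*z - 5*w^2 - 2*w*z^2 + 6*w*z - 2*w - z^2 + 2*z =-2*w^3 + 3*w^2 + 44*w + z^2*(-2*w - 9) + z*(4*w^2 + 6*w - 54) - 45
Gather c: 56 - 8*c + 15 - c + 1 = 72 - 9*c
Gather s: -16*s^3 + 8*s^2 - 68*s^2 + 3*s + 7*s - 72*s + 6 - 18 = -16*s^3 - 60*s^2 - 62*s - 12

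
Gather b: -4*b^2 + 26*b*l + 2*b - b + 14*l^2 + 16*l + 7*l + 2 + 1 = -4*b^2 + b*(26*l + 1) + 14*l^2 + 23*l + 3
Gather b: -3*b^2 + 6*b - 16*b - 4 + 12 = -3*b^2 - 10*b + 8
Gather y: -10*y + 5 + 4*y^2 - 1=4*y^2 - 10*y + 4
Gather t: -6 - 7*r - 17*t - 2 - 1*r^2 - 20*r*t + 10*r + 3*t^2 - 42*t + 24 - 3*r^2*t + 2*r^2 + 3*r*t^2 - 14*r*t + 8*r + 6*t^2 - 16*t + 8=r^2 + 11*r + t^2*(3*r + 9) + t*(-3*r^2 - 34*r - 75) + 24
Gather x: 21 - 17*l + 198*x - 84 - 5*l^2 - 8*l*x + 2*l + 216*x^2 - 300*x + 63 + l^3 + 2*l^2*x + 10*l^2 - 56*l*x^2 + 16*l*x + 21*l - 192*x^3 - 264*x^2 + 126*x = l^3 + 5*l^2 + 6*l - 192*x^3 + x^2*(-56*l - 48) + x*(2*l^2 + 8*l + 24)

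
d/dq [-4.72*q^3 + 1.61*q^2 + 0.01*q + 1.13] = -14.16*q^2 + 3.22*q + 0.01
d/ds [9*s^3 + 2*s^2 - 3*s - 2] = 27*s^2 + 4*s - 3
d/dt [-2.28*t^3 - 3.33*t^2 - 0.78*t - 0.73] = -6.84*t^2 - 6.66*t - 0.78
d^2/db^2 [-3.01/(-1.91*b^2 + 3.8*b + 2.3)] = (21.961562*b^2 - 43.69316*b - 3.01*(3.82*b - 3.8)*(7.64*b - 7.6) - 26.44586)/(-1.91*b^2 + 3.8*b + 2.3)^3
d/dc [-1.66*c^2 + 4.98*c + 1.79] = 4.98 - 3.32*c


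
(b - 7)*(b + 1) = b^2 - 6*b - 7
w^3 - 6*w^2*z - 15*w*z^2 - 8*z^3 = (w - 8*z)*(w + z)^2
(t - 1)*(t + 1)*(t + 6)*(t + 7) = t^4 + 13*t^3 + 41*t^2 - 13*t - 42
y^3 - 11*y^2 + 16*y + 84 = (y - 7)*(y - 6)*(y + 2)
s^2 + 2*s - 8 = (s - 2)*(s + 4)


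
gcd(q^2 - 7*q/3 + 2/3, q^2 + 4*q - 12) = q - 2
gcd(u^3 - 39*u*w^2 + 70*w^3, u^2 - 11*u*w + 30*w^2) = u - 5*w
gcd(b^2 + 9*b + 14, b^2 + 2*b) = b + 2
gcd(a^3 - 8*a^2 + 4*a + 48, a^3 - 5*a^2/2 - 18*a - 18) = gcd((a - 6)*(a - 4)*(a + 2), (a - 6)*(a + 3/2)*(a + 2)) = a^2 - 4*a - 12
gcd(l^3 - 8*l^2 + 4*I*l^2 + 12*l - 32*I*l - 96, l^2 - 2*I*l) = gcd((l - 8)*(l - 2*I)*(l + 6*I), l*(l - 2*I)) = l - 2*I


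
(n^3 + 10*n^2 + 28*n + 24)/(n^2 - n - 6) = (n^2 + 8*n + 12)/(n - 3)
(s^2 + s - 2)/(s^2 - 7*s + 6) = (s + 2)/(s - 6)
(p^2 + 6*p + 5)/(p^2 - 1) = (p + 5)/(p - 1)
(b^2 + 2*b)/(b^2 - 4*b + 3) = b*(b + 2)/(b^2 - 4*b + 3)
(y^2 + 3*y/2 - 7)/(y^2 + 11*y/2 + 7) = (y - 2)/(y + 2)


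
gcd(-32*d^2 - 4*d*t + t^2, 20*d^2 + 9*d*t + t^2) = 4*d + t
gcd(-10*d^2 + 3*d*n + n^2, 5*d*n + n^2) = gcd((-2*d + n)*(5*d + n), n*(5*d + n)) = 5*d + n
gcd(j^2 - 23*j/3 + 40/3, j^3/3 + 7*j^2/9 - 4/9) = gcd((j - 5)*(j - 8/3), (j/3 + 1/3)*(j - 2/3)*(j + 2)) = 1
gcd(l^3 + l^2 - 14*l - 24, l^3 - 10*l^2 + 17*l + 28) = l - 4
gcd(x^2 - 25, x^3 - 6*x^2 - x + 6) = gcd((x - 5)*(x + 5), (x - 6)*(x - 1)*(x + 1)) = 1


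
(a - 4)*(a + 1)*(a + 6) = a^3 + 3*a^2 - 22*a - 24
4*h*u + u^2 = u*(4*h + u)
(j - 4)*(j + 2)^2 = j^3 - 12*j - 16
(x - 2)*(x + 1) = x^2 - x - 2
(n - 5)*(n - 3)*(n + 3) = n^3 - 5*n^2 - 9*n + 45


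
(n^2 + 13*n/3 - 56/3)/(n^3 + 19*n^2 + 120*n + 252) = (n - 8/3)/(n^2 + 12*n + 36)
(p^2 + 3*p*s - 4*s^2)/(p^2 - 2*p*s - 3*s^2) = (-p^2 - 3*p*s + 4*s^2)/(-p^2 + 2*p*s + 3*s^2)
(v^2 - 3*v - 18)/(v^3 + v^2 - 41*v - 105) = (v - 6)/(v^2 - 2*v - 35)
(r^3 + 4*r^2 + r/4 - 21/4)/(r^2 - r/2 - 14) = (2*r^2 + r - 3)/(2*(r - 4))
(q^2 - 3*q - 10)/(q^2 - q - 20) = (q + 2)/(q + 4)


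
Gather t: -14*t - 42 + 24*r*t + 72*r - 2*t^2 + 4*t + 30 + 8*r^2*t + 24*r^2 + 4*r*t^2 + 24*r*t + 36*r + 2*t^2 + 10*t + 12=24*r^2 + 4*r*t^2 + 108*r + t*(8*r^2 + 48*r)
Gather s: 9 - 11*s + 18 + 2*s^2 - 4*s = 2*s^2 - 15*s + 27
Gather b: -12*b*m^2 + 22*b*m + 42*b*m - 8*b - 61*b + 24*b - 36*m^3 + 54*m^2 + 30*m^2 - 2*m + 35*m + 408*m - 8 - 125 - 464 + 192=b*(-12*m^2 + 64*m - 45) - 36*m^3 + 84*m^2 + 441*m - 405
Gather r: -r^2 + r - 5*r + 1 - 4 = -r^2 - 4*r - 3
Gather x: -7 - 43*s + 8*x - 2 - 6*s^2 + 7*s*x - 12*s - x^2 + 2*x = -6*s^2 - 55*s - x^2 + x*(7*s + 10) - 9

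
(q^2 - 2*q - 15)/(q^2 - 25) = (q + 3)/(q + 5)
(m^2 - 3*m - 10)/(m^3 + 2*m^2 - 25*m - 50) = 1/(m + 5)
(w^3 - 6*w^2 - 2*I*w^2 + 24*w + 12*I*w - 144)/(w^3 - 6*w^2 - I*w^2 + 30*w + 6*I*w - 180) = (w + 4*I)/(w + 5*I)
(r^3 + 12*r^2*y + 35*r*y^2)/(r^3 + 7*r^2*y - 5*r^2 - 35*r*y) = (r + 5*y)/(r - 5)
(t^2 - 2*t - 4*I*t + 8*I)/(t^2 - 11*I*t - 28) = (t - 2)/(t - 7*I)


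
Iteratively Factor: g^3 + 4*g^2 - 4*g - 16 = (g + 4)*(g^2 - 4) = (g - 2)*(g + 4)*(g + 2)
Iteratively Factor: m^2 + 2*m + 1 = (m + 1)*(m + 1)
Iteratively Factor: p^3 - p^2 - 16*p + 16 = (p - 4)*(p^2 + 3*p - 4) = (p - 4)*(p - 1)*(p + 4)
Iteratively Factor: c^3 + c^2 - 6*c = (c + 3)*(c^2 - 2*c) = c*(c + 3)*(c - 2)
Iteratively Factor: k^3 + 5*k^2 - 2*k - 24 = (k + 4)*(k^2 + k - 6) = (k + 3)*(k + 4)*(k - 2)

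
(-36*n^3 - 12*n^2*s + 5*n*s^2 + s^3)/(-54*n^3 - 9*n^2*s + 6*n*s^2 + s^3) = (2*n + s)/(3*n + s)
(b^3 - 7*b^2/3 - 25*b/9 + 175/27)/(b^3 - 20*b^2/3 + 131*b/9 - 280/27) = (3*b + 5)/(3*b - 8)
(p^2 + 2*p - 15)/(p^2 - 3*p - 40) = (p - 3)/(p - 8)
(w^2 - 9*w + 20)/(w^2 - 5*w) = (w - 4)/w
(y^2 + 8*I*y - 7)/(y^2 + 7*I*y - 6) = (y + 7*I)/(y + 6*I)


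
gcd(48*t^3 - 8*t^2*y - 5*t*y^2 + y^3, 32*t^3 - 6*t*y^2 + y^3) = 16*t^2 - 8*t*y + y^2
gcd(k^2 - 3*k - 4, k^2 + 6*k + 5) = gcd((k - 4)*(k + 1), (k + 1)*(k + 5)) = k + 1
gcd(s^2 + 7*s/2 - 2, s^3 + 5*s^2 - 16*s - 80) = s + 4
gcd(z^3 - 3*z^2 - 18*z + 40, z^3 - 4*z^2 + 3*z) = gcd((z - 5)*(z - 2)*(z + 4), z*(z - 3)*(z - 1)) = 1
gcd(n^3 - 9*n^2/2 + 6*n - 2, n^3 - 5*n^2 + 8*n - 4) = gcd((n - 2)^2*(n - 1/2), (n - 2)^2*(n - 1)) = n^2 - 4*n + 4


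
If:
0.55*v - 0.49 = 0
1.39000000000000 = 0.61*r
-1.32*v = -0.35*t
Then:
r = 2.28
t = 3.36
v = 0.89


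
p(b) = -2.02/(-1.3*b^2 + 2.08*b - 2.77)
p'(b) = -2.02*(2.6*b - 2.08)/(-1.3*b^2 + 2.08*b - 2.77)^2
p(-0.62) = 0.44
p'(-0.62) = 0.36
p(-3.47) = 0.08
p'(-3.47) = 0.03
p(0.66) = 1.03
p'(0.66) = 0.19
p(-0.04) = 0.71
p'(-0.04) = 0.54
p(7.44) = 0.03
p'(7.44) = -0.01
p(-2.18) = 0.15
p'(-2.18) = 0.09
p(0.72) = 1.04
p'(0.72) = 0.11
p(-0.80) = 0.38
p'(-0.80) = 0.30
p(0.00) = 0.73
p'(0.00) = 0.55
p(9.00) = 0.02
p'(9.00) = -0.01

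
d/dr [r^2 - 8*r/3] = 2*r - 8/3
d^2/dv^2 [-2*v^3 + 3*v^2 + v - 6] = 6 - 12*v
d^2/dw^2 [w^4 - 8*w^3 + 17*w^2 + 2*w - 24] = 12*w^2 - 48*w + 34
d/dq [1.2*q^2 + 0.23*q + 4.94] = 2.4*q + 0.23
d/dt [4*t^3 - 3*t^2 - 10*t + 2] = 12*t^2 - 6*t - 10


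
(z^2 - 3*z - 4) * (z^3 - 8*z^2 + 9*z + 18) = z^5 - 11*z^4 + 29*z^3 + 23*z^2 - 90*z - 72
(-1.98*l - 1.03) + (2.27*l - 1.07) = 0.29*l - 2.1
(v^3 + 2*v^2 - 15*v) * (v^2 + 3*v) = v^5 + 5*v^4 - 9*v^3 - 45*v^2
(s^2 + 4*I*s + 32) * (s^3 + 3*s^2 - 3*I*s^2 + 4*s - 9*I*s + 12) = s^5 + 3*s^4 + I*s^4 + 48*s^3 + 3*I*s^3 + 144*s^2 - 80*I*s^2 + 128*s - 240*I*s + 384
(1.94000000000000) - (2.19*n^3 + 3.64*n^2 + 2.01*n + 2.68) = -2.19*n^3 - 3.64*n^2 - 2.01*n - 0.74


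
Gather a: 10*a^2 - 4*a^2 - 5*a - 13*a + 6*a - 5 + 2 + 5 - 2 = 6*a^2 - 12*a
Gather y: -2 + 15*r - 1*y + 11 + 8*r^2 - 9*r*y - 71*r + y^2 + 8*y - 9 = 8*r^2 - 56*r + y^2 + y*(7 - 9*r)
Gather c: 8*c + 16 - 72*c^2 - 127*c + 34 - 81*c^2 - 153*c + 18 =-153*c^2 - 272*c + 68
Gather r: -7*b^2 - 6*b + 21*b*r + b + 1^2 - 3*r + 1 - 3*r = -7*b^2 - 5*b + r*(21*b - 6) + 2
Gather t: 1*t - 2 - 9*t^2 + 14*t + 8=-9*t^2 + 15*t + 6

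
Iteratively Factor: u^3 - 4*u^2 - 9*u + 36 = (u - 3)*(u^2 - u - 12) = (u - 4)*(u - 3)*(u + 3)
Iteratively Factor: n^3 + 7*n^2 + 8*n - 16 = (n + 4)*(n^2 + 3*n - 4) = (n - 1)*(n + 4)*(n + 4)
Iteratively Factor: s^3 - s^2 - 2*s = (s)*(s^2 - s - 2) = s*(s - 2)*(s + 1)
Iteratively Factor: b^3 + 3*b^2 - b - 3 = (b + 3)*(b^2 - 1) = (b - 1)*(b + 3)*(b + 1)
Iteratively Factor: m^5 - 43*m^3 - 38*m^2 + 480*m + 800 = (m + 4)*(m^4 - 4*m^3 - 27*m^2 + 70*m + 200) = (m - 5)*(m + 4)*(m^3 + m^2 - 22*m - 40) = (m - 5)*(m + 2)*(m + 4)*(m^2 - m - 20) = (m - 5)^2*(m + 2)*(m + 4)*(m + 4)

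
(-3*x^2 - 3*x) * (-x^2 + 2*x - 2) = 3*x^4 - 3*x^3 + 6*x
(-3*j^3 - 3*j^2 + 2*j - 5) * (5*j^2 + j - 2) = -15*j^5 - 18*j^4 + 13*j^3 - 17*j^2 - 9*j + 10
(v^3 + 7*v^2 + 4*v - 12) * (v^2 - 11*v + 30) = v^5 - 4*v^4 - 43*v^3 + 154*v^2 + 252*v - 360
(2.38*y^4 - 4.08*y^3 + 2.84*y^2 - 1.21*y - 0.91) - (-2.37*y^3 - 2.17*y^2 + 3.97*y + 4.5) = 2.38*y^4 - 1.71*y^3 + 5.01*y^2 - 5.18*y - 5.41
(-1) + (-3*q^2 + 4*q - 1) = -3*q^2 + 4*q - 2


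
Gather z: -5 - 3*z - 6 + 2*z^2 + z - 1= 2*z^2 - 2*z - 12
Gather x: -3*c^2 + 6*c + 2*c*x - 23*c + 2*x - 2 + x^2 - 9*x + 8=-3*c^2 - 17*c + x^2 + x*(2*c - 7) + 6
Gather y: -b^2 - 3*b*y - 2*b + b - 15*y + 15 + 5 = -b^2 - b + y*(-3*b - 15) + 20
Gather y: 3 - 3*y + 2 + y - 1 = 4 - 2*y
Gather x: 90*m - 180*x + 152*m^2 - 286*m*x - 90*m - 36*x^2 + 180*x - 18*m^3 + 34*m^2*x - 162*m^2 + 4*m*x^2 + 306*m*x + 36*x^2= -18*m^3 - 10*m^2 + 4*m*x^2 + x*(34*m^2 + 20*m)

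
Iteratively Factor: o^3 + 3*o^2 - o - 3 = (o - 1)*(o^2 + 4*o + 3) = (o - 1)*(o + 3)*(o + 1)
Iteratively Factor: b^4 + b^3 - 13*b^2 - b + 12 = (b - 1)*(b^3 + 2*b^2 - 11*b - 12) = (b - 1)*(b + 4)*(b^2 - 2*b - 3) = (b - 1)*(b + 1)*(b + 4)*(b - 3)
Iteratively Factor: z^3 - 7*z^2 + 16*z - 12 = (z - 2)*(z^2 - 5*z + 6) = (z - 3)*(z - 2)*(z - 2)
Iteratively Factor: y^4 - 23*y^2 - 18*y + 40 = (y - 5)*(y^3 + 5*y^2 + 2*y - 8) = (y - 5)*(y + 2)*(y^2 + 3*y - 4) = (y - 5)*(y + 2)*(y + 4)*(y - 1)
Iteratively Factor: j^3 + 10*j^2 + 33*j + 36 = (j + 4)*(j^2 + 6*j + 9) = (j + 3)*(j + 4)*(j + 3)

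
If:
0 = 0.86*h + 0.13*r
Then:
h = -0.151162790697674*r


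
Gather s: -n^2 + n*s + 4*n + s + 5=-n^2 + 4*n + s*(n + 1) + 5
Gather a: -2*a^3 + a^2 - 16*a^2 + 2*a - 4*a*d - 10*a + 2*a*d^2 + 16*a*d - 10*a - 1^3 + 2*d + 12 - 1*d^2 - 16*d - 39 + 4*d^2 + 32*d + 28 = -2*a^3 - 15*a^2 + a*(2*d^2 + 12*d - 18) + 3*d^2 + 18*d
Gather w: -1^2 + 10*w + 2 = 10*w + 1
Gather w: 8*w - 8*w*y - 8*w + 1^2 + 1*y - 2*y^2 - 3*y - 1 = -8*w*y - 2*y^2 - 2*y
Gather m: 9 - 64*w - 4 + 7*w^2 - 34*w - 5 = 7*w^2 - 98*w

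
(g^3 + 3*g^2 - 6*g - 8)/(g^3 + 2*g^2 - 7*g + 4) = (g^2 - g - 2)/(g^2 - 2*g + 1)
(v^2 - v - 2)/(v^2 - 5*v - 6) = (v - 2)/(v - 6)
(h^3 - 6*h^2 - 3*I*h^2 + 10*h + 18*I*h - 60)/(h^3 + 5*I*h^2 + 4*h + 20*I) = (h^2 - h*(6 + 5*I) + 30*I)/(h^2 + 3*I*h + 10)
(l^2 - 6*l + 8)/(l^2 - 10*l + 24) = (l - 2)/(l - 6)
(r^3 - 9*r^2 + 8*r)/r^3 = 1 - 9/r + 8/r^2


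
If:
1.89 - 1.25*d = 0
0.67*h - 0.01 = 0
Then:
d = 1.51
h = 0.01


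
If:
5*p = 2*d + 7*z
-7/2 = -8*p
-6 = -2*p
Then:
No Solution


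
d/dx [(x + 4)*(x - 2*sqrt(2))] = 2*x - 2*sqrt(2) + 4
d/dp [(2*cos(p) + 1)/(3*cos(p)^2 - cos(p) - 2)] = (-6*sin(p)^2 + 6*cos(p) + 9)*sin(p)/(-3*cos(p)^2 + cos(p) + 2)^2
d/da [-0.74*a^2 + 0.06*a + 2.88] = 0.06 - 1.48*a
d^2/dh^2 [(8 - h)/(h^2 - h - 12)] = 2*((h - 8)*(2*h - 1)^2 + 3*(h - 3)*(-h^2 + h + 12))/(-h^2 + h + 12)^3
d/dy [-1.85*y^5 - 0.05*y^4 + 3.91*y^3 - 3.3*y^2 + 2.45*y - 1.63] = -9.25*y^4 - 0.2*y^3 + 11.73*y^2 - 6.6*y + 2.45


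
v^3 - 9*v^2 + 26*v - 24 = (v - 4)*(v - 3)*(v - 2)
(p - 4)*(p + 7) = p^2 + 3*p - 28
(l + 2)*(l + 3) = l^2 + 5*l + 6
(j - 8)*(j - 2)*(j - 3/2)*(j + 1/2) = j^4 - 11*j^3 + 101*j^2/4 - 17*j/2 - 12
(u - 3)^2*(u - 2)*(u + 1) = u^4 - 7*u^3 + 13*u^2 + 3*u - 18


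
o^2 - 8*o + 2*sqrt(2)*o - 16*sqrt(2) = (o - 8)*(o + 2*sqrt(2))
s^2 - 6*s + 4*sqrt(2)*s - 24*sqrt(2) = (s - 6)*(s + 4*sqrt(2))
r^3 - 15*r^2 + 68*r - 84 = (r - 7)*(r - 6)*(r - 2)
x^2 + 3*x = x*(x + 3)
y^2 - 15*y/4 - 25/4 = (y - 5)*(y + 5/4)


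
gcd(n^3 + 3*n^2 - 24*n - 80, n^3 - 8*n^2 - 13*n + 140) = n^2 - n - 20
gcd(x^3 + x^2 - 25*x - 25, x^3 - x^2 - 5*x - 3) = x + 1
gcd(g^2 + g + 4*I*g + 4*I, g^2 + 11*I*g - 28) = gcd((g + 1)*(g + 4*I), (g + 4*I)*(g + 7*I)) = g + 4*I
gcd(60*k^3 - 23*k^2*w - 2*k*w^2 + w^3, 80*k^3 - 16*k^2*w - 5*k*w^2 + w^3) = -4*k + w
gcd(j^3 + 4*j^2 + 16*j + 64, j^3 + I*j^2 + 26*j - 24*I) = j - 4*I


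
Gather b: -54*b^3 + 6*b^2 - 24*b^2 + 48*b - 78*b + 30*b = -54*b^3 - 18*b^2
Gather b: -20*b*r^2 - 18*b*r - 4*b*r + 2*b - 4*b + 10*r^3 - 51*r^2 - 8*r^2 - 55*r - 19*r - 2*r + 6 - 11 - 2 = b*(-20*r^2 - 22*r - 2) + 10*r^3 - 59*r^2 - 76*r - 7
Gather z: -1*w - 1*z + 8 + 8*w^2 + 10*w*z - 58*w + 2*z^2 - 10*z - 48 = 8*w^2 - 59*w + 2*z^2 + z*(10*w - 11) - 40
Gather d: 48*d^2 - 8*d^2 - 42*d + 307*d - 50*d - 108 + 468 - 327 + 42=40*d^2 + 215*d + 75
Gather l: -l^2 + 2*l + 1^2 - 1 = -l^2 + 2*l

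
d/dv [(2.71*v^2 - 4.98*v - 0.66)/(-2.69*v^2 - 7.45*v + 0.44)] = (-33.5857*v^2 - 1.166*v - 7.1082)/(7.2361*v^4 + 40.081*v^3 + 53.1353*v^2 - 6.556*v + 0.1936)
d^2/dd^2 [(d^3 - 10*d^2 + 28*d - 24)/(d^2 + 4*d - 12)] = 192/(d^3 + 18*d^2 + 108*d + 216)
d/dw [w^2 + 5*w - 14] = 2*w + 5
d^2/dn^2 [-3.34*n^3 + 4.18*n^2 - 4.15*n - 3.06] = 8.36 - 20.04*n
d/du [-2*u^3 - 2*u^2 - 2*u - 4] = -6*u^2 - 4*u - 2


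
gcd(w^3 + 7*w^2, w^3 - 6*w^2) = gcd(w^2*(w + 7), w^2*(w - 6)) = w^2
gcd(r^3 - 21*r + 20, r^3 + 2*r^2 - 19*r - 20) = r^2 + r - 20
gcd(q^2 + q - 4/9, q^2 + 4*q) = 1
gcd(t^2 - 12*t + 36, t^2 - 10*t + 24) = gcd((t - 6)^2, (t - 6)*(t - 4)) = t - 6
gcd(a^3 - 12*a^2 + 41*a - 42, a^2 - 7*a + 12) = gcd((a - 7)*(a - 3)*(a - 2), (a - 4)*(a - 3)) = a - 3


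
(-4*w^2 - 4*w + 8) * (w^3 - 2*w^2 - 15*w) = -4*w^5 + 4*w^4 + 76*w^3 + 44*w^2 - 120*w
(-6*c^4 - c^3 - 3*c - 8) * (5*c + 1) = -30*c^5 - 11*c^4 - c^3 - 15*c^2 - 43*c - 8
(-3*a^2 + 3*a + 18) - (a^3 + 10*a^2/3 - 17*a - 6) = -a^3 - 19*a^2/3 + 20*a + 24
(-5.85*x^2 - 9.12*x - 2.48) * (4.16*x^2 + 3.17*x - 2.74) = -24.336*x^4 - 56.4837*x^3 - 23.1982*x^2 + 17.1272*x + 6.7952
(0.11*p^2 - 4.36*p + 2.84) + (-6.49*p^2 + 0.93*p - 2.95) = -6.38*p^2 - 3.43*p - 0.11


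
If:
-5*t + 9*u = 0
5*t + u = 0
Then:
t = 0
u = 0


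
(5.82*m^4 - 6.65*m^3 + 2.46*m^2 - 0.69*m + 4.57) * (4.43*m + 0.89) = 25.7826*m^5 - 24.2797*m^4 + 4.9793*m^3 - 0.8673*m^2 + 19.631*m + 4.0673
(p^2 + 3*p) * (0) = 0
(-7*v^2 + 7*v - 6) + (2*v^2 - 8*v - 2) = -5*v^2 - v - 8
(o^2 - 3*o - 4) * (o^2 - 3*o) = o^4 - 6*o^3 + 5*o^2 + 12*o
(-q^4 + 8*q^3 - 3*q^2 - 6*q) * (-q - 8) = q^5 - 61*q^3 + 30*q^2 + 48*q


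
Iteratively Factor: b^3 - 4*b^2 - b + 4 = (b - 1)*(b^2 - 3*b - 4) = (b - 1)*(b + 1)*(b - 4)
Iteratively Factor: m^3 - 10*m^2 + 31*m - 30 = (m - 3)*(m^2 - 7*m + 10) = (m - 5)*(m - 3)*(m - 2)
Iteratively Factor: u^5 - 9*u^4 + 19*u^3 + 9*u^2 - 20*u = (u - 1)*(u^4 - 8*u^3 + 11*u^2 + 20*u) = (u - 5)*(u - 1)*(u^3 - 3*u^2 - 4*u) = u*(u - 5)*(u - 1)*(u^2 - 3*u - 4) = u*(u - 5)*(u - 4)*(u - 1)*(u + 1)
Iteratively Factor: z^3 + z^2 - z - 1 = (z + 1)*(z^2 - 1) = (z + 1)^2*(z - 1)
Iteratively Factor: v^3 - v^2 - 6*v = (v)*(v^2 - v - 6) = v*(v - 3)*(v + 2)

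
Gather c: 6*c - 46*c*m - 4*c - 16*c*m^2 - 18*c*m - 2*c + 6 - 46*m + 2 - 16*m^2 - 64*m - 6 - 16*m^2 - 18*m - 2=c*(-16*m^2 - 64*m) - 32*m^2 - 128*m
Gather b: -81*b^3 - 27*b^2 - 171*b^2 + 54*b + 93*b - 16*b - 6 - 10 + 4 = -81*b^3 - 198*b^2 + 131*b - 12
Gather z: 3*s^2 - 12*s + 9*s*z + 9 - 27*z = 3*s^2 - 12*s + z*(9*s - 27) + 9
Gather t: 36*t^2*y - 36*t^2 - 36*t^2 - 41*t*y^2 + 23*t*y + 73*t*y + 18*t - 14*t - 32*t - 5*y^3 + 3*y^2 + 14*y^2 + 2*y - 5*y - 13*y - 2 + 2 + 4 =t^2*(36*y - 72) + t*(-41*y^2 + 96*y - 28) - 5*y^3 + 17*y^2 - 16*y + 4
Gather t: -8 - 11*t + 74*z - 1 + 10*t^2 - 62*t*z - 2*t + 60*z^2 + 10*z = 10*t^2 + t*(-62*z - 13) + 60*z^2 + 84*z - 9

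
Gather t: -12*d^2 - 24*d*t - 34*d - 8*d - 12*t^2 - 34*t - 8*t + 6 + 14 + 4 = -12*d^2 - 42*d - 12*t^2 + t*(-24*d - 42) + 24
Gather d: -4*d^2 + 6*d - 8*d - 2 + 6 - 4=-4*d^2 - 2*d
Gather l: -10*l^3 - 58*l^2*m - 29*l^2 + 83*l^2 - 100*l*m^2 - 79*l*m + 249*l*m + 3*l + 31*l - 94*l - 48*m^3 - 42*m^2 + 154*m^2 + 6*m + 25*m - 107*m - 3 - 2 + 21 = -10*l^3 + l^2*(54 - 58*m) + l*(-100*m^2 + 170*m - 60) - 48*m^3 + 112*m^2 - 76*m + 16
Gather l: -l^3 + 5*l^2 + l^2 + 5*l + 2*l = -l^3 + 6*l^2 + 7*l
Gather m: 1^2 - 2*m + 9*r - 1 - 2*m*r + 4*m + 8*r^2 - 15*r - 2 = m*(2 - 2*r) + 8*r^2 - 6*r - 2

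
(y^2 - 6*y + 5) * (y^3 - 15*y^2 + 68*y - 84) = y^5 - 21*y^4 + 163*y^3 - 567*y^2 + 844*y - 420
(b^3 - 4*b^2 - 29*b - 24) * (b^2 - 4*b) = b^5 - 8*b^4 - 13*b^3 + 92*b^2 + 96*b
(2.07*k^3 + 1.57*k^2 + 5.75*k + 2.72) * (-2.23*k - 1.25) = -4.6161*k^4 - 6.0886*k^3 - 14.785*k^2 - 13.2531*k - 3.4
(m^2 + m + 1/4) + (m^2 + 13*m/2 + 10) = 2*m^2 + 15*m/2 + 41/4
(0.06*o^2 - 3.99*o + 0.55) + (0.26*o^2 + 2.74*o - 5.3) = 0.32*o^2 - 1.25*o - 4.75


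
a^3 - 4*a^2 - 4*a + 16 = (a - 4)*(a - 2)*(a + 2)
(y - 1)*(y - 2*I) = y^2 - y - 2*I*y + 2*I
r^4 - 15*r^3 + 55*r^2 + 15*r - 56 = (r - 8)*(r - 7)*(r - 1)*(r + 1)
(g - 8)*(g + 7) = g^2 - g - 56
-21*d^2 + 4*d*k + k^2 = (-3*d + k)*(7*d + k)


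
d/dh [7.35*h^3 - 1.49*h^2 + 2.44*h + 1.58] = 22.05*h^2 - 2.98*h + 2.44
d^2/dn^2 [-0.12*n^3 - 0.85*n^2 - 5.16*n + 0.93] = -0.72*n - 1.7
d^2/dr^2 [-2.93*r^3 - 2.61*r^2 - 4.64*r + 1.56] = -17.58*r - 5.22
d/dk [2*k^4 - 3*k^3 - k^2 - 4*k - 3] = 8*k^3 - 9*k^2 - 2*k - 4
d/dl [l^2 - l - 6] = 2*l - 1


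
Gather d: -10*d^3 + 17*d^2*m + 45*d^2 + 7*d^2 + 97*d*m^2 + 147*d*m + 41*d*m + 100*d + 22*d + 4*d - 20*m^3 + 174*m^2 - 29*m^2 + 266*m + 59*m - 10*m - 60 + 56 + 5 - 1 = -10*d^3 + d^2*(17*m + 52) + d*(97*m^2 + 188*m + 126) - 20*m^3 + 145*m^2 + 315*m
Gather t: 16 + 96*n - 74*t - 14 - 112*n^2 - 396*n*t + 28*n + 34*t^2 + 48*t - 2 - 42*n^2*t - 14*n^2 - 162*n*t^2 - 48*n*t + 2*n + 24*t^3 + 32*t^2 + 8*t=-126*n^2 + 126*n + 24*t^3 + t^2*(66 - 162*n) + t*(-42*n^2 - 444*n - 18)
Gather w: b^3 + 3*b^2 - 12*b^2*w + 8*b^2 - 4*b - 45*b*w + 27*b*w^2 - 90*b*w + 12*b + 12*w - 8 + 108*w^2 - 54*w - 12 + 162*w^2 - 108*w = b^3 + 11*b^2 + 8*b + w^2*(27*b + 270) + w*(-12*b^2 - 135*b - 150) - 20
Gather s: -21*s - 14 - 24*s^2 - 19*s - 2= -24*s^2 - 40*s - 16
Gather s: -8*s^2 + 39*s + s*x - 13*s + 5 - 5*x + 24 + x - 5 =-8*s^2 + s*(x + 26) - 4*x + 24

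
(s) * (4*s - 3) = 4*s^2 - 3*s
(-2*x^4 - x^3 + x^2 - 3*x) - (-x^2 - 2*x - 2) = -2*x^4 - x^3 + 2*x^2 - x + 2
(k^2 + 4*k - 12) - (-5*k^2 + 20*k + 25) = 6*k^2 - 16*k - 37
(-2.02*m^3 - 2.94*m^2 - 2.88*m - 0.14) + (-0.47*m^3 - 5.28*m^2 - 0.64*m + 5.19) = -2.49*m^3 - 8.22*m^2 - 3.52*m + 5.05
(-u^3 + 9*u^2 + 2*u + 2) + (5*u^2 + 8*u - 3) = -u^3 + 14*u^2 + 10*u - 1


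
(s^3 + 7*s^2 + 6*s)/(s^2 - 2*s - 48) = s*(s + 1)/(s - 8)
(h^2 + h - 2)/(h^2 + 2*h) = (h - 1)/h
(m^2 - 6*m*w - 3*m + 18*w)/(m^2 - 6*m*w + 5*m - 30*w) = (m - 3)/(m + 5)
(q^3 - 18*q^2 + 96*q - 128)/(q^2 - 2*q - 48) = (q^2 - 10*q + 16)/(q + 6)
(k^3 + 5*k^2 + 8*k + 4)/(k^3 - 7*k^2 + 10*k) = (k^3 + 5*k^2 + 8*k + 4)/(k*(k^2 - 7*k + 10))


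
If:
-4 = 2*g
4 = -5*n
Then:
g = -2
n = -4/5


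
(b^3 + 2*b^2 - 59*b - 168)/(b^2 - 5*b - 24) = b + 7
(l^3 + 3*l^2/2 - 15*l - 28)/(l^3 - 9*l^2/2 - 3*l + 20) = (2*l + 7)/(2*l - 5)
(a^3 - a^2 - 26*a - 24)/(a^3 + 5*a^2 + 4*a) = (a - 6)/a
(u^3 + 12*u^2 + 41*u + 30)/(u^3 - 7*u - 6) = (u^2 + 11*u + 30)/(u^2 - u - 6)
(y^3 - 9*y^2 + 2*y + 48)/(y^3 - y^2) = (y^3 - 9*y^2 + 2*y + 48)/(y^2*(y - 1))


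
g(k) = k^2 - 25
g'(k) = 2*k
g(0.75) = -24.44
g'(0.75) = 1.50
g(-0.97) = -24.06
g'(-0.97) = -1.94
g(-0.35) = -24.88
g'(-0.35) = -0.70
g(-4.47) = -5.02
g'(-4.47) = -8.94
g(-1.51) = -22.72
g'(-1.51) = -3.02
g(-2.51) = -18.70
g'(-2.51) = -5.02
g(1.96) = -21.16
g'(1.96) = 3.92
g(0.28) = -24.92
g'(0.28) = 0.56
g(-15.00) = 200.00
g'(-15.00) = -30.00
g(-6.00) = 11.00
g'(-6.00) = -12.00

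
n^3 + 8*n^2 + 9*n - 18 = (n - 1)*(n + 3)*(n + 6)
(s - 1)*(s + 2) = s^2 + s - 2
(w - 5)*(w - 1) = w^2 - 6*w + 5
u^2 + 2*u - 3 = (u - 1)*(u + 3)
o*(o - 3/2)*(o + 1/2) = o^3 - o^2 - 3*o/4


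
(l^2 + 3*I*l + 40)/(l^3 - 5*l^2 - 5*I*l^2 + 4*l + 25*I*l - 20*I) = (l + 8*I)/(l^2 - 5*l + 4)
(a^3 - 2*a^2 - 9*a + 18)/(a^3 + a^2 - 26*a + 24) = (a^3 - 2*a^2 - 9*a + 18)/(a^3 + a^2 - 26*a + 24)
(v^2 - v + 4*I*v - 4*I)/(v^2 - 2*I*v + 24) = (v - 1)/(v - 6*I)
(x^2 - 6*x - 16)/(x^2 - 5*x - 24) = (x + 2)/(x + 3)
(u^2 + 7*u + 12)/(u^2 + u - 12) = (u + 3)/(u - 3)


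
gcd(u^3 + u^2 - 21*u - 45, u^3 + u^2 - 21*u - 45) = u^3 + u^2 - 21*u - 45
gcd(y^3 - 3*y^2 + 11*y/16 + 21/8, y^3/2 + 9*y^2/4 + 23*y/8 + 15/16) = 1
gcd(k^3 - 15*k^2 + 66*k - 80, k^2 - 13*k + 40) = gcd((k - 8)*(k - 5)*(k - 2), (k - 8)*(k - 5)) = k^2 - 13*k + 40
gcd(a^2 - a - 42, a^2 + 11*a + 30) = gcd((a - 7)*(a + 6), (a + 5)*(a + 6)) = a + 6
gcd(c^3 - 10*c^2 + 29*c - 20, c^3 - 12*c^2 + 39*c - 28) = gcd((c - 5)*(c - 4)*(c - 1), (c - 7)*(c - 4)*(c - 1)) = c^2 - 5*c + 4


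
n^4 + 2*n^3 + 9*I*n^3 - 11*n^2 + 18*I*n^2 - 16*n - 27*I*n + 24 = (n + 3)*(n + 8*I)*(-I*n + 1)*(I*n - I)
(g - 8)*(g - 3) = g^2 - 11*g + 24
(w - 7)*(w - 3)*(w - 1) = w^3 - 11*w^2 + 31*w - 21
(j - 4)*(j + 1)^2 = j^3 - 2*j^2 - 7*j - 4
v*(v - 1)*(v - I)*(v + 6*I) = v^4 - v^3 + 5*I*v^3 + 6*v^2 - 5*I*v^2 - 6*v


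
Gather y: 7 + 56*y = 56*y + 7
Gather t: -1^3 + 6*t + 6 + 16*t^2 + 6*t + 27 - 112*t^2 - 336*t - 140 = -96*t^2 - 324*t - 108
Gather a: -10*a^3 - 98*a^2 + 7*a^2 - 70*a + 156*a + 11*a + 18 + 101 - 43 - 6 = -10*a^3 - 91*a^2 + 97*a + 70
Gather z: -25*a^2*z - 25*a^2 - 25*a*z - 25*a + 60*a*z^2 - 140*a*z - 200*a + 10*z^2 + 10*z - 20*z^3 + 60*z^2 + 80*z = -25*a^2 - 225*a - 20*z^3 + z^2*(60*a + 70) + z*(-25*a^2 - 165*a + 90)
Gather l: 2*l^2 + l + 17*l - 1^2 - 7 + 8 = 2*l^2 + 18*l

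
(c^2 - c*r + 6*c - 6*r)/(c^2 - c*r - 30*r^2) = (-c^2 + c*r - 6*c + 6*r)/(-c^2 + c*r + 30*r^2)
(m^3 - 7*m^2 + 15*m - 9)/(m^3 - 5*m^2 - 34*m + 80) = (m^3 - 7*m^2 + 15*m - 9)/(m^3 - 5*m^2 - 34*m + 80)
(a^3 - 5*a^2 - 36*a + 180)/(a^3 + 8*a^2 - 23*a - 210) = (a - 6)/(a + 7)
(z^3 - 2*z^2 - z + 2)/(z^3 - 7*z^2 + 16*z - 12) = (z^2 - 1)/(z^2 - 5*z + 6)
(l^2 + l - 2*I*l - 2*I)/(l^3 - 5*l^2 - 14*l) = (-l^2 - l + 2*I*l + 2*I)/(l*(-l^2 + 5*l + 14))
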